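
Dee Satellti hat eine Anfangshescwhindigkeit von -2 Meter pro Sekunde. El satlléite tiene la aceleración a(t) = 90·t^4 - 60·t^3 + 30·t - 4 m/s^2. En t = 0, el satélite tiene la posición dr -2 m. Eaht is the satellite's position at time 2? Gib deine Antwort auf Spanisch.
Para resolver esto, necesitamos tomar 2 antiderivadas de nuestra ecuación de la aceleración a(t) = 90·t^4 - 60·t^3 + 30·t - 4. La integral de la aceleración, con v(0) = -2, da la velocidad: v(t) = 18·t^5 - 15·t^4 + 15·t^2 - 4·t - 2. Integrando la velocidad y usando la condición inicial x(0) = -2, obtenemos x(t) = 3·t^6 - 3·t^5 + 5·t^3 - 2·t^2 - 2·t - 2. Usando x(t) = 3·t^6 - 3·t^5 + 5·t^3 - 2·t^2 - 2·t - 2 y sustituyendo t = 2, encontramos x = 122.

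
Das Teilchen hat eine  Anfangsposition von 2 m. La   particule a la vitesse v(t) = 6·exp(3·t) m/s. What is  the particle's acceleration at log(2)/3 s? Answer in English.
Starting from velocity v(t) = 6·exp(3·t), we take 1 derivative. Taking d/dt of v(t), we find a(t) = 18·exp(3·t). Using a(t) = 18·exp(3·t) and substituting t = log(2)/3, we find a = 36.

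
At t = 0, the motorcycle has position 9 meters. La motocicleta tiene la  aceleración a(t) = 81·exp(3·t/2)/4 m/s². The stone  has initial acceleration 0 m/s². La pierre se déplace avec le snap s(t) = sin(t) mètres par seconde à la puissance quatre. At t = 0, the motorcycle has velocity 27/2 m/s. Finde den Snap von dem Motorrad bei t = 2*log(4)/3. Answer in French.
Pour résoudre ceci, nous devons prendre 2 dérivées de notre équation de l'accélération a(t) = 81·exp(3·t/2)/4. En prenant d/dt de a(t), nous trouvons j(t) = 243·exp(3·t/2)/8. La dérivée du jerk donne le snap: s(t) = 729·exp(3·t/2)/16. Nous avons le snap s(t) = 729·exp(3·t/2)/16. En substituant t = 2*log(4)/3: s(2*log(4)/3) = 729/4.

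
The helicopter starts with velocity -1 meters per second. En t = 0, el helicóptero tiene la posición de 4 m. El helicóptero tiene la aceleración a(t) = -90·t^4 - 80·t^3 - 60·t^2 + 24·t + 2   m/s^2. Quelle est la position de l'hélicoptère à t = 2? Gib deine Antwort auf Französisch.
Pour résoudre ceci, nous devons prendre 2 intégrales de notre équation de l'accélération a(t) = -90·t^4 - 80·t^3 - 60·t^2 + 24·t + 2. La primitive de l'accélération est la vitesse. En utilisant v(0) = -1, nous obtenons v(t) = -18·t^5 - 20·t^4 - 20·t^3 + 12·t^2 + 2·t - 1. En prenant ∫v(t)dt et en appliquant x(0) = 4, nous trouvons x(t) = -3·t^6 - 4·t^5 - 5·t^4 + 4·t^3 + t^2 - t + 4. De l'équation de la position x(t) = -3·t^6 - 4·t^5 - 5·t^4 + 4·t^3 + t^2 - t + 4, nous substituons t = 2 pour obtenir x = -362.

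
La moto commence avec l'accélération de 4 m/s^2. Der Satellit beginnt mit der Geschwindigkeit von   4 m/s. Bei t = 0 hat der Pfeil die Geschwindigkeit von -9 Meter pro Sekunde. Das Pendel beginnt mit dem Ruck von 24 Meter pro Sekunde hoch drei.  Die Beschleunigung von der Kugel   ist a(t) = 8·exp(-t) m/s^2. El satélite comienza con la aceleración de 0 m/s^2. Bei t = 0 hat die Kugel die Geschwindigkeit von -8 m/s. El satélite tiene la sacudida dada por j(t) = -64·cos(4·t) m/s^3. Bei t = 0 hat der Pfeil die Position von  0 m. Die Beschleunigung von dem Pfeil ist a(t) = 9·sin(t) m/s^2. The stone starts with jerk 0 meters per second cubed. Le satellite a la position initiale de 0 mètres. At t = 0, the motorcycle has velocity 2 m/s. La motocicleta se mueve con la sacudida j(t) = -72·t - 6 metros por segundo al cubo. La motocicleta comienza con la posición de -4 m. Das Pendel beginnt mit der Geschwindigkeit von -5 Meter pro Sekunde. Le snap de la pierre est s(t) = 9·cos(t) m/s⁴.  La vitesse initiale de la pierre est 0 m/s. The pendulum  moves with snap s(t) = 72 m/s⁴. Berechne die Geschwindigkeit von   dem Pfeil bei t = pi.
Wir müssen unsere Gleichung für die Beschleunigung a(t) = 9·sin(t) 1-mal integrieren. Durch Integration von der Beschleunigung und Verwendung der Anfangsbedingung v(0) = -9, erhalten wir v(t) = -9·cos(t). Aus der Gleichung für die Geschwindigkeit v(t) = -9·cos(t), setzen wir t = pi ein und erhalten v = 9.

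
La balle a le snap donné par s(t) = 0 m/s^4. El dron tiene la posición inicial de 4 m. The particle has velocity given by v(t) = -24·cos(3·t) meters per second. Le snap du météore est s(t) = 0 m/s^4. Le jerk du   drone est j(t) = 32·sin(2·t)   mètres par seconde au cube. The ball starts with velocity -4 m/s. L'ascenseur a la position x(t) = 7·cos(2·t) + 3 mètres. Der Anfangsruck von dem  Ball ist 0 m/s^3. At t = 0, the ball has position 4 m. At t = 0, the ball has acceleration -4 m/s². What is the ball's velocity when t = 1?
We must find the antiderivative of our snap equation s(t) = 0 3 times. Taking ∫s(t)dt and applying j(0) = 0, we find j(t) = 0. Taking ∫j(t)dt and applying a(0) = -4, we find a(t) = -4. The integral of acceleration is velocity. Using v(0) = -4, we get v(t) = -4·t - 4. From the given velocity equation v(t) = -4·t - 4, we substitute t = 1 to get v = -8.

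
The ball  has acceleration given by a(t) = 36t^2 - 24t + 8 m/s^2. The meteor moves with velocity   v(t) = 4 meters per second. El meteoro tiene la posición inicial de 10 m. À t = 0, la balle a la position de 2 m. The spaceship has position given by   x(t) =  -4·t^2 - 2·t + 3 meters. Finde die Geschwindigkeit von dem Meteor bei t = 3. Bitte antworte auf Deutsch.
Wir haben die Geschwindigkeit v(t) = 4. Durch Einsetzen von t = 3: v(3) = 4.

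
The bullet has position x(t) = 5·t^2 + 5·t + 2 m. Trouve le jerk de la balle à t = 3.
En partant de la position x(t) = 5·t^2 + 5·t + 2, nous prenons 3 dérivées. En dérivant la position, nous obtenons la vitesse: v(t) = 10·t + 5. En dérivant la vitesse, nous obtenons l'accélération: a(t) = 10. En dérivant l'accélération, nous obtenons le jerk: j(t) = 0. De l'équation du jerk j(t) = 0, nous substituons t = 3 pour obtenir j = 0.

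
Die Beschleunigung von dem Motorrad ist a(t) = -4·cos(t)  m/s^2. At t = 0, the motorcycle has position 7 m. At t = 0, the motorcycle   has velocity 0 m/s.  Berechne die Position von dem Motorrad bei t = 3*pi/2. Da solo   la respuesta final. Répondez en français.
x(3*pi/2) = 3.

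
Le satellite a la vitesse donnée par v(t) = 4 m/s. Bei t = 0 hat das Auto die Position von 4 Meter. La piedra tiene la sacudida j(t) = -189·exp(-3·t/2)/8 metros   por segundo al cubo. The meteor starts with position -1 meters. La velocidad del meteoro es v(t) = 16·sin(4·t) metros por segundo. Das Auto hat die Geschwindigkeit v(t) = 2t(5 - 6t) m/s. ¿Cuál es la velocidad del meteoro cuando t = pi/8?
Tenemos la velocidad v(t) = 16·sin(4·t). Sustituyendo t = pi/8: v(pi/8) = 16.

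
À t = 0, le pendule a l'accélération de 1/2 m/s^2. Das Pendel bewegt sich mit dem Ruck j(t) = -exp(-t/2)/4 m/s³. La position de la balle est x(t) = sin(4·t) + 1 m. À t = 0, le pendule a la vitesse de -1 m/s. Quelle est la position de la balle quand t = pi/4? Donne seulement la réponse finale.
La réponse est 1.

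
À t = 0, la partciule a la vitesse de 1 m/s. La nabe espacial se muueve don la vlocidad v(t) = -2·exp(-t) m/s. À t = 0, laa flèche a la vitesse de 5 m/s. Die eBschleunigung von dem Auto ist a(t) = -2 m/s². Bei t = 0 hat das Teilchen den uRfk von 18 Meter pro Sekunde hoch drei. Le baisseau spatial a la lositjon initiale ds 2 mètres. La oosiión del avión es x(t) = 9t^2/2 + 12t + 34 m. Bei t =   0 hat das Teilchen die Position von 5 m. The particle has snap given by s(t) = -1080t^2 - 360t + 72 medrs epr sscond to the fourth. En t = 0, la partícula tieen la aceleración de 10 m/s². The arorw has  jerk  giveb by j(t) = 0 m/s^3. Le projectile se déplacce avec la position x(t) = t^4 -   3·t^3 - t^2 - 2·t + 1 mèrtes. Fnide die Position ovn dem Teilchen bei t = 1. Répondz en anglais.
We need to integrate our snap equation s(t) = -1080·t^2 - 360·t + 72 4 times. Finding the antiderivative of s(t) and using j(0) = 18: j(t) = -360·t^3 - 180·t^2 + 72·t + 18. The integral of jerk, with a(0) = 10, gives acceleration: a(t) = -90·t^4 - 60·t^3 + 36·t^2 + 18·t + 10. The antiderivative of acceleration, with v(0) = 1, gives velocity: v(t) = -18·t^5 - 15·t^4 + 12·t^3 + 9·t^2 + 10·t + 1. Integrating velocity and using the initial condition x(0) = 5, we get x(t) = -3·t^6 - 3·t^5 + 3·t^4 + 3·t^3 + 5·t^2 + t + 5. From the given position equation x(t) = -3·t^6 - 3·t^5 + 3·t^4 + 3·t^3 + 5·t^2 + t + 5, we substitute t = 1 to get x = 11.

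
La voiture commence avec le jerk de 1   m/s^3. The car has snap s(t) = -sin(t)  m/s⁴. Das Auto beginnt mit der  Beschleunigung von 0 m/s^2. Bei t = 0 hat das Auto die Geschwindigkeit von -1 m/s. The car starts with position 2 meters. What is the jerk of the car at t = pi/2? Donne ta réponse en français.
Pour résoudre ceci, nous devons prendre 1 intégrale de notre équation du snap s(t) = -sin(t). L'intégrale du snap est le jerk. En utilisant j(0) = 1, nous obtenons j(t) = cos(t). En utilisant j(t) = cos(t) et en substituant t = pi/2, nous trouvons j = 0.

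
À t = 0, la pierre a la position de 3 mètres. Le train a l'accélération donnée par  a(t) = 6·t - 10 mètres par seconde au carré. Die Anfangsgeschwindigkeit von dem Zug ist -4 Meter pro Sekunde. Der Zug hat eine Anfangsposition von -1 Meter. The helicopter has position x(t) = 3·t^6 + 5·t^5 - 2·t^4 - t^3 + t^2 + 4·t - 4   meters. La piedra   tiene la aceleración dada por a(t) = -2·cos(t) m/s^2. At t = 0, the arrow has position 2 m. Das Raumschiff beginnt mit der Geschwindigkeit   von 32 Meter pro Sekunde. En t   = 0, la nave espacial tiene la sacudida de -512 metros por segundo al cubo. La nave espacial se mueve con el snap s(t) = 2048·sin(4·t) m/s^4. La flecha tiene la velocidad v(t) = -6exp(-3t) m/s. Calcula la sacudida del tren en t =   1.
Partiendo de la aceleración a(t) = 6·t - 10, tomamos 1 derivada. La derivada de la aceleración da la sacudida: j(t) = 6. Tenemos la sacudida j(t) = 6. Sustituyendo t = 1: j(1) = 6.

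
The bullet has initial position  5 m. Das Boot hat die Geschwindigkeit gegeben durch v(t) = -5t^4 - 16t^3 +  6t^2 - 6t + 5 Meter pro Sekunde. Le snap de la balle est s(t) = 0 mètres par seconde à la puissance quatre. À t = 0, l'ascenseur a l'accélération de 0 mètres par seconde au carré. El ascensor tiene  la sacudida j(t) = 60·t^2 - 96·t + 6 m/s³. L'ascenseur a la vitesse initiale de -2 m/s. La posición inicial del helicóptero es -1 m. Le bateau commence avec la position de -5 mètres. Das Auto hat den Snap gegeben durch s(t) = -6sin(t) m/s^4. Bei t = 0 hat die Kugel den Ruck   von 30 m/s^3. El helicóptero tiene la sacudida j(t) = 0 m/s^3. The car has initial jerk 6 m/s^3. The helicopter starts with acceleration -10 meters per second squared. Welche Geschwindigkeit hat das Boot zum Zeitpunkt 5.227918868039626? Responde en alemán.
Wir haben die Geschwindigkeit v(t) = -5·t^4 - 16·t^3 + 6·t^2 - 6·t + 5. Durch Einsetzen von t = 5.227918868039626: v(5.227918868039626) = -5883.49494921585.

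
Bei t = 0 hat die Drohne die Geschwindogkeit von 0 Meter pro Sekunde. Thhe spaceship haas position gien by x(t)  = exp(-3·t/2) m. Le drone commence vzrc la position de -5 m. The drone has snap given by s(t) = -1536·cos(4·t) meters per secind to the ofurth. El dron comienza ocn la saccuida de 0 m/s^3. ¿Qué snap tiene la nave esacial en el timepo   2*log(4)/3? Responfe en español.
Partiendo de la posición x(t) = exp(-3·t/2), tomamos 4 derivadas. Tomando d/dt de x(t), encontramos v(t) = -3·exp(-3·t/2)/2. Derivando la velocidad, obtenemos la aceleración: a(t) = 9·exp(-3·t/2)/4. La derivada de la aceleración da la sacudida: j(t) = -27·exp(-3·t/2)/8. Derivando la sacudida, obtenemos el snap: s(t) = 81·exp(-3·t/2)/16. De la ecuación del snap s(t) = 81·exp(-3·t/2)/16, sustituimos t = 2*log(4)/3 para obtener s = 81/64.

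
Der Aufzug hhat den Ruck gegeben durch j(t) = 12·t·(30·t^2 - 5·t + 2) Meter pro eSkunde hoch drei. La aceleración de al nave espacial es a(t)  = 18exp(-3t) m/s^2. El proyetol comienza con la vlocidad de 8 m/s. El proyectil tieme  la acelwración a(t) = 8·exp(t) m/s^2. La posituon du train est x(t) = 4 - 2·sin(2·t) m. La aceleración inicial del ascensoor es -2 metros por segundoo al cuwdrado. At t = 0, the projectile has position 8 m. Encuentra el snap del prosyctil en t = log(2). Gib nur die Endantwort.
En t = log(2), s = 16.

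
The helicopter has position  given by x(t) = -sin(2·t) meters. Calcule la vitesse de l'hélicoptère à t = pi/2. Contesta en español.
Debemos derivar nuestra ecuación de la posición x(t) = -sin(2·t) 1 vez. Tomando d/dt de x(t), encontramos v(t) = -2·cos(2·t). Usando v(t) = -2·cos(2·t) y sustituyendo t = pi/2, encontramos v = 2.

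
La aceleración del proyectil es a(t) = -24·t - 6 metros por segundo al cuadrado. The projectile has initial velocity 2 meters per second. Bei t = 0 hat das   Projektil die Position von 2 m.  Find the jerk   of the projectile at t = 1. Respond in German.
Wir müssen unsere Gleichung für die Beschleunigung a(t) = -24·t - 6 1-mal ableiten. Durch Ableiten von der Beschleunigung erhalten wir den Ruck: j(t) = -24. Wir haben den Ruck j(t) = -24. Durch Einsetzen von t = 1: j(1) = -24.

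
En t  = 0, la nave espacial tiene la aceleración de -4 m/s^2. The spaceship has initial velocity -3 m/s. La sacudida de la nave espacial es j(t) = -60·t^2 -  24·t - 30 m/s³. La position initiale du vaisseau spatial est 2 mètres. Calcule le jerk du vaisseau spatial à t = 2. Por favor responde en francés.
En utilisant j(t) = -60·t^2 - 24·t - 30 et en substituant t = 2, nous trouvons j = -318.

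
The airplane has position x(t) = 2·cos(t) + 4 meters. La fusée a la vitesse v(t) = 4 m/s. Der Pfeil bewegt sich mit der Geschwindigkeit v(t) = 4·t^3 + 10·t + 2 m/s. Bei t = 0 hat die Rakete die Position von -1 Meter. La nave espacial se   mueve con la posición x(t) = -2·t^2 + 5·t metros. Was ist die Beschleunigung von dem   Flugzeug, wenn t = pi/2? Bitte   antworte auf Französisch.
Pour résoudre ceci, nous devons prendre 2 dérivées de notre équation de la position x(t) = 2·cos(t) + 4. La dérivée de la position donne la vitesse: v(t) = -2·sin(t). En dérivant la vitesse, nous obtenons l'accélération: a(t) = -2·cos(t). Nous avons l'accélération a(t) = -2·cos(t). En substituant t = pi/2: a(pi/2) = 0.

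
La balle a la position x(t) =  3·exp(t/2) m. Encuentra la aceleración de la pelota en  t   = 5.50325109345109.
Partiendo de la posición x(t) = 3·exp(t/2), tomamos 2 derivadas. Tomando d/dt de x(t), encontramos v(t) = 3·exp(t/2)/2. Tomando d/dt de v(t), encontramos a(t) = 3·exp(t/2)/4. Tenemos la aceleración a(t) = 3·exp(t/2)/4. Sustituyendo t = 5.50325109345109: a(5.50325109345109) = 11.7510602936186.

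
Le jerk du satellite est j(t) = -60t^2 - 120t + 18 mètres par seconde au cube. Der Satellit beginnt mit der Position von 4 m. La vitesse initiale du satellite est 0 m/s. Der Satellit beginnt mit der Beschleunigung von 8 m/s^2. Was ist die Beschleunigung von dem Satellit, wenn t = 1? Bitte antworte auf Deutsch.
Um dies zu lösen, müssen wir 1 Stammfunktion unserer Gleichung für den Ruck j(t) = -60·t^2 - 120·t + 18 finden. Mit ∫j(t)dt und Anwendung von a(0) = 8, finden wir a(t) = -20·t^3 - 60·t^2 + 18·t + 8. Mit a(t) = -20·t^3 - 60·t^2 + 18·t + 8 und Einsetzen von t = 1, finden wir a = -54.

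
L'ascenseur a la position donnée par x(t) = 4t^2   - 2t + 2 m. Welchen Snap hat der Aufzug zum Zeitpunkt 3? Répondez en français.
En partant de la position x(t) = 4·t^2 - 2·t + 2, nous prenons 4 dérivées. La dérivée de la position donne la vitesse: v(t) = 8·t - 2. En dérivant la vitesse, nous obtenons l'accélération: a(t) = 8. En dérivant l'accélération, nous obtenons le jerk: j(t) = 0. La dérivée du jerk donne le snap: s(t) = 0. De l'équation du snap s(t) = 0, nous substituons t = 3 pour obtenir s = 0.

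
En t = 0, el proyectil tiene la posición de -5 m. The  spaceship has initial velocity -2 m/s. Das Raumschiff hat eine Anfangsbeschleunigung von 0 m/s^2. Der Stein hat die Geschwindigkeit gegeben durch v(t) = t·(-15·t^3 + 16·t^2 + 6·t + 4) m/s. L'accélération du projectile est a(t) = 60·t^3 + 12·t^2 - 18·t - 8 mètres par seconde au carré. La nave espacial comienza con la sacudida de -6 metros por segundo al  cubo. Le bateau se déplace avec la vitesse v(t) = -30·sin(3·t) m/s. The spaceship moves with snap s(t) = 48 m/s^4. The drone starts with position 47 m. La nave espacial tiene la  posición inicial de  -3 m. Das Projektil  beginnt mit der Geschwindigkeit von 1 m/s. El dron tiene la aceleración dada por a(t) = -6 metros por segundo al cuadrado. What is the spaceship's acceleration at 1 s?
Starting from snap s(t) = 48, we take 2 integrals. Finding the antiderivative of s(t) and using j(0) = -6: j(t) = 48·t - 6. Integrating jerk and using the initial condition a(0) = 0, we get a(t) = 6·t·(4·t - 1). Using a(t) = 6·t·(4·t - 1) and substituting t = 1, we find a = 18.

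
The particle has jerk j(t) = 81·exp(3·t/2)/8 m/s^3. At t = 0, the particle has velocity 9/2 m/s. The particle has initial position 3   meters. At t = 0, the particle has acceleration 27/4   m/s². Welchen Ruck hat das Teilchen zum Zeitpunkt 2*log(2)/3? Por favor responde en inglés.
From the given jerk equation j(t) = 81·exp(3·t/2)/8, we substitute t = 2*log(2)/3 to get j = 81/4.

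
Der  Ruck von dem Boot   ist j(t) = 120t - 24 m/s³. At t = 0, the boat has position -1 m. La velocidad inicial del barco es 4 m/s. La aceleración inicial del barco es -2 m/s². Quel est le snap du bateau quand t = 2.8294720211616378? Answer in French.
Nous devons dériver notre équation du jerk j(t) = 120·t - 24 1 fois. En prenant d/dt de j(t), nous trouvons s(t) = 120. Nous avons le snap s(t) = 120. En substituant t = 2.8294720211616378: s(2.8294720211616378) = 120.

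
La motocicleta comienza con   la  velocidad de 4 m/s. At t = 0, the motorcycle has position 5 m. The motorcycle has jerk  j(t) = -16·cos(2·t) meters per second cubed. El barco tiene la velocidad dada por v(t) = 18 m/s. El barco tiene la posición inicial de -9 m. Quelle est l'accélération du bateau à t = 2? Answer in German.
Wir müssen unsere Gleichung für die Geschwindigkeit v(t) = 18 1-mal ableiten. Mit d/dt von v(t) finden wir a(t) = 0. Wir haben die Beschleunigung a(t) = 0. Durch Einsetzen von t = 2: a(2) = 0.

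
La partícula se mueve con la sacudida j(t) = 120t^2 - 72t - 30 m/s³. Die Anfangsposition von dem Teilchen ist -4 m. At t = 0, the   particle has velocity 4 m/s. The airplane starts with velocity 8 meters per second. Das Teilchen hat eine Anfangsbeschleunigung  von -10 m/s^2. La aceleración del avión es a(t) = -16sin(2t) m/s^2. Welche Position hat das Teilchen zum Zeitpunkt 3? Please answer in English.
To solve this, we need to take 3 antiderivatives of our jerk equation j(t) = 120·t^2 - 72·t - 30. The integral of jerk, with a(0) = -10, gives acceleration: a(t) = 40·t^3 - 36·t^2 - 30·t - 10. The antiderivative of acceleration is velocity. Using v(0) = 4, we get v(t) = 10·t^4 - 12·t^3 - 15·t^2 - 10·t + 4. Taking ∫v(t)dt and applying x(0) = -4, we find x(t) = 2·t^5 - 3·t^4 - 5·t^3 - 5·t^2 + 4·t - 4. Using x(t) = 2·t^5 - 3·t^4 - 5·t^3 - 5·t^2 + 4·t - 4 and substituting t = 3, we find x = 71.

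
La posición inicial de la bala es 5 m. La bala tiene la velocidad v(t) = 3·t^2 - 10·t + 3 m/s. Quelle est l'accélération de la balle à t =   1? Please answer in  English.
We must differentiate our velocity equation v(t) = 3·t^2 - 10·t + 3 1 time. Taking d/dt of v(t), we find a(t) = 6·t - 10. From the given acceleration equation a(t) = 6·t - 10, we substitute t = 1 to get a = -4.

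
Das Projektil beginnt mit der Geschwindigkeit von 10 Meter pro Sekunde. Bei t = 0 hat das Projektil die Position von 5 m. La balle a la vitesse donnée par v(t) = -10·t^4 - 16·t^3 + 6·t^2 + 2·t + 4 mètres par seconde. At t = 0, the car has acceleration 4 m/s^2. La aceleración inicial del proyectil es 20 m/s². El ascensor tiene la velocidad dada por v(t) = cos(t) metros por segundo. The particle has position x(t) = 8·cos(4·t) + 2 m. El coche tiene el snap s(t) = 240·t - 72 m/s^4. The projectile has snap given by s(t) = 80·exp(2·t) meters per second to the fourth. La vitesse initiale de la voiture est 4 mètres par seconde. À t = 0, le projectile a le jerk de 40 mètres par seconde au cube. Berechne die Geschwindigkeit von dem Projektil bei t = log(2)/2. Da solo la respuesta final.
Bei t = log(2)/2, v = 20.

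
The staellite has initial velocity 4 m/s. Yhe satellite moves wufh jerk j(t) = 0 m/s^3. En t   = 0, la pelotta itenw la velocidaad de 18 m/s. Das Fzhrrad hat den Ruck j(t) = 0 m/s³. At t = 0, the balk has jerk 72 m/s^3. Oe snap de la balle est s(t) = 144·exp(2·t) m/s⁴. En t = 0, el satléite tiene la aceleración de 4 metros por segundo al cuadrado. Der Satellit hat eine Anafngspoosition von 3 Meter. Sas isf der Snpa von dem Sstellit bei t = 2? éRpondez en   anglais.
We must differentiate our jerk equation j(t) = 0 1 time. Differentiating jerk, we get snap: s(t) = 0. Using s(t) = 0 and substituting t = 2, we find s = 0.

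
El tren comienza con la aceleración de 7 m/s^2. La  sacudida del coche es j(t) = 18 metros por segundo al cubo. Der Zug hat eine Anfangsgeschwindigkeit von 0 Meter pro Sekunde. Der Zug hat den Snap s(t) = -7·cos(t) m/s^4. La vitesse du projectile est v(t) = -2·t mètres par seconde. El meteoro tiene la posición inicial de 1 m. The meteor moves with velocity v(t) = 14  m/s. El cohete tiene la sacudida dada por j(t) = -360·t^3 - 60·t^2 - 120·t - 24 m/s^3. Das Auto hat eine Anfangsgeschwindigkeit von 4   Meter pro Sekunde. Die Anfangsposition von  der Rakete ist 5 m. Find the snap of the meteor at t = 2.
We must differentiate our velocity equation v(t) = 14 3 times. Differentiating velocity, we get acceleration: a(t) = 0. The derivative of acceleration gives jerk: j(t) = 0. Differentiating jerk, we get snap: s(t) = 0. We have snap s(t) = 0. Substituting t = 2: s(2) = 0.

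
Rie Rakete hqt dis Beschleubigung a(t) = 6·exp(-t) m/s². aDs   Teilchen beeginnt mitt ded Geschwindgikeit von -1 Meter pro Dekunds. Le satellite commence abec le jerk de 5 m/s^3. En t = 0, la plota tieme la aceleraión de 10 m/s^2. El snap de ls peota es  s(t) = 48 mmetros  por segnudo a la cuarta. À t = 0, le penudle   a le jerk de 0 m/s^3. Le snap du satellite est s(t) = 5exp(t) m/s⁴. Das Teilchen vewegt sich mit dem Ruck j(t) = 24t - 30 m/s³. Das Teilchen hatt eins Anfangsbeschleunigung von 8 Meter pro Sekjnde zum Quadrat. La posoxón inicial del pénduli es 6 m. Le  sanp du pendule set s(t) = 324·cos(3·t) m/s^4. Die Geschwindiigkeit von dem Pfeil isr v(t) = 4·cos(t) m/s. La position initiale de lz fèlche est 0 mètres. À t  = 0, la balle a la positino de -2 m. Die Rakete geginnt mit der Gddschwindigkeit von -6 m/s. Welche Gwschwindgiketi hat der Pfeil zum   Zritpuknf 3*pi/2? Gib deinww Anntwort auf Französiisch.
De l'équation de la vitesse v(t) = 4·cos(t), nous substituons t = 3*pi/2 pour obtenir v = 0.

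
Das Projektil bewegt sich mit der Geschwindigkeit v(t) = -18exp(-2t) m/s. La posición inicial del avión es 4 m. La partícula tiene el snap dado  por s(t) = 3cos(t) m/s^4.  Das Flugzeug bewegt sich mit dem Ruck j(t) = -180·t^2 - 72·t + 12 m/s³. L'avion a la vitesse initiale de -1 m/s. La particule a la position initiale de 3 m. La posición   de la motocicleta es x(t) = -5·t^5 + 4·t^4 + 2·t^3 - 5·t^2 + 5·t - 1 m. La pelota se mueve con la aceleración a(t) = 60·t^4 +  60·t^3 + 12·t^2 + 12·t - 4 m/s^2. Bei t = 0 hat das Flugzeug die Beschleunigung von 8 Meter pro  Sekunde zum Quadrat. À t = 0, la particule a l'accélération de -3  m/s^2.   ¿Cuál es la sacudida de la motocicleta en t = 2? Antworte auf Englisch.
To solve this, we need to take 3 derivatives of our position equation x(t) = -5·t^5 + 4·t^4 + 2·t^3 - 5·t^2 + 5·t - 1. Differentiating position, we get velocity: v(t) = -25·t^4 + 16·t^3 + 6·t^2 - 10·t + 5. Differentiating velocity, we get acceleration: a(t) = -100·t^3 + 48·t^2 + 12·t - 10. Differentiating acceleration, we get jerk: j(t) = -300·t^2 + 96·t + 12. Using j(t) = -300·t^2 + 96·t + 12 and substituting t = 2, we find j = -996.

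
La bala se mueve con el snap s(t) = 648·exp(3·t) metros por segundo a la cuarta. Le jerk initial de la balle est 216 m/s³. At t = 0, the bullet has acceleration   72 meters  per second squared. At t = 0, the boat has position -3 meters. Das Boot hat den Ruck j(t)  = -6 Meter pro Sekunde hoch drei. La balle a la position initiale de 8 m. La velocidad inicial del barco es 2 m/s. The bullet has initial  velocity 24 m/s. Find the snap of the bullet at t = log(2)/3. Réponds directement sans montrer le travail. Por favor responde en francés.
À t = log(2)/3, s = 1296.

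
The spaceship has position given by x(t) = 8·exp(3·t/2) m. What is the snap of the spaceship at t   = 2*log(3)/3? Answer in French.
Nous devons dériver notre équation de la position x(t) = 8·exp(3·t/2) 4 fois. En dérivant la position, nous obtenons la vitesse: v(t) = 12·exp(3·t/2). En prenant d/dt de v(t), nous trouvons a(t) = 18·exp(3·t/2). En prenant d/dt de a(t), nous trouvons j(t) = 27·exp(3·t/2). En prenant d/dt de j(t), nous trouvons s(t) = 81·exp(3·t/2)/2. Nous avons le snap s(t) = 81·exp(3·t/2)/2. En substituant t = 2*log(3)/3: s(2*log(3)/3) = 243/2.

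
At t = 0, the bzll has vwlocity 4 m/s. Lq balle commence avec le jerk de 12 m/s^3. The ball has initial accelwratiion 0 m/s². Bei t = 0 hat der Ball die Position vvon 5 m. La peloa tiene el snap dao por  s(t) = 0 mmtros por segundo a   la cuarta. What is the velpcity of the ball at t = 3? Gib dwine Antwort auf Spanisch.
Para resolver esto, necesitamos tomar 3 antiderivadas de nuestra ecuación del snap s(t) = 0. La antiderivada del snap es la sacudida. Usando j(0) = 12, obtenemos j(t) = 12. La antiderivada de la sacudida, con a(0) = 0, da la aceleración: a(t) = 12·t. La antiderivada de la aceleración es la velocidad. Usando v(0) = 4, obtenemos v(t) = 6·t^2 + 4. Tenemos la velocidad v(t) = 6·t^2 + 4. Sustituyendo t = 3: v(3) = 58.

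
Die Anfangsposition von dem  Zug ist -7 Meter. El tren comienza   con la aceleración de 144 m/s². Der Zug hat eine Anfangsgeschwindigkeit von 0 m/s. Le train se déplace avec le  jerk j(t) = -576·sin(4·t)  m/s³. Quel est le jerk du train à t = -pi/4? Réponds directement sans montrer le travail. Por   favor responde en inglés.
At t = -pi/4, j = 0.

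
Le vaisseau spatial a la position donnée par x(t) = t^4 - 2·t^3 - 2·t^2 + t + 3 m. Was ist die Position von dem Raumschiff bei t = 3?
Mit x(t) = t^4 - 2·t^3 - 2·t^2 + t + 3 und Einsetzen von t = 3, finden wir x = 15.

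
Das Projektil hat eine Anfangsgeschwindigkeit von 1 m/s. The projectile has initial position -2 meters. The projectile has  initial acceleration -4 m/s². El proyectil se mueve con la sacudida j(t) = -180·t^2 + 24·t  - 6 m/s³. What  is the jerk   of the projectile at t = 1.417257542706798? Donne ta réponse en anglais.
We have jerk j(t) = -180·t^2 + 24·t - 6. Substituting t = 1.417257542706798: j(1.417257542706798) = -333.537228599713.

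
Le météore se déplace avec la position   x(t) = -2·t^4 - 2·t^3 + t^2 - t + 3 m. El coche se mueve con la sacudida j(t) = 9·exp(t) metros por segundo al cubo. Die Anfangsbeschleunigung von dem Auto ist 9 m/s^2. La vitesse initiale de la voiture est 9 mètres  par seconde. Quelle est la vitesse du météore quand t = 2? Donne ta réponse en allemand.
Ausgehend von der Position x(t) = -2·t^4 - 2·t^3 + t^2 - t + 3, nehmen wir 1 Ableitung. Mit d/dt von x(t) finden wir v(t) = -8·t^3 - 6·t^2 + 2·t - 1. Aus der Gleichung für die Geschwindigkeit v(t) = -8·t^3 - 6·t^2 + 2·t - 1, setzen wir t = 2 ein und erhalten v = -85.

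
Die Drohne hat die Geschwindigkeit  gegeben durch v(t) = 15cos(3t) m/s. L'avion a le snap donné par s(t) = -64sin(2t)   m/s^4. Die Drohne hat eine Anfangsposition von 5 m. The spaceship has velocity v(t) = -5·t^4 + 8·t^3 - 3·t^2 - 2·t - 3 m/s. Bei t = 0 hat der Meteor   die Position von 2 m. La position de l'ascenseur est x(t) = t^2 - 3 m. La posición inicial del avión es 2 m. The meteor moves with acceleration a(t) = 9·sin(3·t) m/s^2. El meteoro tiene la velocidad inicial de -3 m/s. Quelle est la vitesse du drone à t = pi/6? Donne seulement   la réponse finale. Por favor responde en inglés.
The answer is 0.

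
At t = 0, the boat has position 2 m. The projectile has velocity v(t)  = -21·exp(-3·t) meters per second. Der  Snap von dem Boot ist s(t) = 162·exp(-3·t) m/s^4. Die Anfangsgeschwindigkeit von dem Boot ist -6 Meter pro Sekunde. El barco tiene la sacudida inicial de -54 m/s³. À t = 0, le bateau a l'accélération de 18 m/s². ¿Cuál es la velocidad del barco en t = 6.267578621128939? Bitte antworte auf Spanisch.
Para resolver esto, necesitamos tomar 3 integrales de nuestra ecuación del snap s(t) = 162·exp(-3·t). Integrando el snap y usando la condición inicial j(0) = -54, obtenemos j(t) = -54·exp(-3·t). Integrando la sacudida y usando la condición inicial a(0) = 18, obtenemos a(t) = 18·exp(-3·t). Tomando ∫a(t)dt y aplicando v(0) = -6, encontramos v(t) = -6·exp(-3·t). Usando v(t) = -6·exp(-3·t) y sustituyendo t = 6.267578621128939, encontramos v = -4.09474461300471E-8.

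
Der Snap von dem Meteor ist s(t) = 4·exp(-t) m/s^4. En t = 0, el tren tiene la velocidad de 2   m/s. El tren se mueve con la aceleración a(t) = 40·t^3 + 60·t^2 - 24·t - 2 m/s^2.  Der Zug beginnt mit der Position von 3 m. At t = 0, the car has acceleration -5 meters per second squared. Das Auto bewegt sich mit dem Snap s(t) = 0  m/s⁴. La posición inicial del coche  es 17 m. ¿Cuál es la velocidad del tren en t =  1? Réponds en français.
Nous devons trouver l'intégrale de notre équation de l'accélération a(t) = 40·t^3 + 60·t^2 - 24·t - 2 1 fois. En prenant ∫a(t)dt et en appliquant v(0) = 2, nous trouvons v(t) = 10·t^4 + 20·t^3 - 12·t^2 - 2·t + 2. De l'équation de la vitesse v(t) = 10·t^4 + 20·t^3 - 12·t^2 - 2·t + 2, nous substituons t = 1 pour obtenir v = 18.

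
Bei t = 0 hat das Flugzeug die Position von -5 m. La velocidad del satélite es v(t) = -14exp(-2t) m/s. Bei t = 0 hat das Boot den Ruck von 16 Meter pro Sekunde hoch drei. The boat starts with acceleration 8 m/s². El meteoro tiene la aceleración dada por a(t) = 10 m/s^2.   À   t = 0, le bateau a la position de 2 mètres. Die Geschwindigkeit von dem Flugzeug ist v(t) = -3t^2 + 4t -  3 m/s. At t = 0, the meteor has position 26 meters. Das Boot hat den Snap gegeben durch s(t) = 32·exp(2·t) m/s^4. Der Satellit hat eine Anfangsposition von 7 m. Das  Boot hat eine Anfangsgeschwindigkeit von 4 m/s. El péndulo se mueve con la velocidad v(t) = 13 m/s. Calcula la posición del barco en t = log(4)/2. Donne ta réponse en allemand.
Wir müssen unsere Gleichung für den Snap s(t) = 32·exp(2·t) 4-mal integrieren. Mit ∫s(t)dt und Anwendung von j(0) = 16, finden wir j(t) = 16·exp(2·t). Mit ∫j(t)dt und Anwendung von a(0) = 8, finden wir a(t) = 8·exp(2·t). Durch Integration von der Beschleunigung und Verwendung der Anfangsbedingung v(0) = 4, erhalten wir v(t) = 4·exp(2·t). Durch Integration von der Geschwindigkeit und Verwendung der Anfangsbedingung x(0) = 2, erhalten wir x(t) = 2·exp(2·t). Mit x(t) = 2·exp(2·t) und Einsetzen von t = log(4)/2, finden wir x = 8.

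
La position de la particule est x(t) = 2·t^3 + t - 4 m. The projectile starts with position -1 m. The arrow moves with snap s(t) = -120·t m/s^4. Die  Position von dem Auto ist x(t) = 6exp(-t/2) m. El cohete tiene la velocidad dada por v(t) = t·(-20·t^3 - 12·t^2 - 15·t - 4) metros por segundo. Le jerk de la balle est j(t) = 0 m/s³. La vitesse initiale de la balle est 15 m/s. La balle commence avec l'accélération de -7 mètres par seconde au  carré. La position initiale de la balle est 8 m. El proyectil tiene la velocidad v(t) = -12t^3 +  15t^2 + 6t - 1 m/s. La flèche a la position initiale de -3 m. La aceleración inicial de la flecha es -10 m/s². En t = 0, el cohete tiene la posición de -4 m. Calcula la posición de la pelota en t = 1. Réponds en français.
En partant du jerk j(t) = 0, nous prenons 3 primitives. En intégrant le jerk et en utilisant la condition initiale a(0) = -7, nous obtenons a(t) = -7. La primitive de l'accélération, avec v(0) = 15, donne la vitesse: v(t) = 15 - 7·t. L'intégrale de la vitesse, avec x(0) = 8, donne la position: x(t) = -7·t^2/2 + 15·t + 8. De l'équation de la position x(t) = -7·t^2/2 + 15·t + 8, nous substituons t = 1 pour obtenir x = 39/2.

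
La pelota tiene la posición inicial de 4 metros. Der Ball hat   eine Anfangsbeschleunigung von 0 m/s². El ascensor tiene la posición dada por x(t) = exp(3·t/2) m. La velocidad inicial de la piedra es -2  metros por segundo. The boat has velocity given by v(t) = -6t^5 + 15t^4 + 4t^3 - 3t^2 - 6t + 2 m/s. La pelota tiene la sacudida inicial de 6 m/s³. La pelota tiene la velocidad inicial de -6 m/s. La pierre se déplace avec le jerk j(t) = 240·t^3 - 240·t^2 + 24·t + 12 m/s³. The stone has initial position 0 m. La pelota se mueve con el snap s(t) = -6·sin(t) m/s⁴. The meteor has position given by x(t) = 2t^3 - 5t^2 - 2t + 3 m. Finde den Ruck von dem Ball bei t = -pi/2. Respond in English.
We need to integrate our snap equation s(t) = -6·sin(t) 1 time. Integrating snap and using the initial condition j(0) = 6, we get j(t) = 6·cos(t). Using j(t) = 6·cos(t) and substituting t = -pi/2, we find j = 0.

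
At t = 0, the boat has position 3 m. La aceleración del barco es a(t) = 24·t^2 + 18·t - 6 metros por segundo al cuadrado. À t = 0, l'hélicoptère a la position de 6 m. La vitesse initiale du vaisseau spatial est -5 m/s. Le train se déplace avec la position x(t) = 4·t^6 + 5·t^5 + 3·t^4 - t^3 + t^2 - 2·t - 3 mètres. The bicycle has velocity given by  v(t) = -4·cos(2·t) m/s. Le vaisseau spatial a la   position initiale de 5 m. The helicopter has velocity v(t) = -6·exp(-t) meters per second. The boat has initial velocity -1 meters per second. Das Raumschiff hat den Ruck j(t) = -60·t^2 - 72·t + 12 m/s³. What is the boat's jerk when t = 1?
We must differentiate our acceleration equation a(t) = 24·t^2 + 18·t - 6 1 time. Differentiating acceleration, we get jerk: j(t) = 48·t + 18. From the given jerk equation j(t) = 48·t + 18, we substitute t = 1 to get j = 66.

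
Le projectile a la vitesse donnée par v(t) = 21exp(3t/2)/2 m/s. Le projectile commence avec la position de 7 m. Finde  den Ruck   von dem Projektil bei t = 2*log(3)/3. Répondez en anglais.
To solve this, we need to take 2 derivatives of our velocity equation v(t) = 21·exp(3·t/2)/2. The derivative of velocity gives acceleration: a(t) = 63·exp(3·t/2)/4. Differentiating acceleration, we get jerk: j(t) = 189·exp(3·t/2)/8. We have jerk j(t) = 189·exp(3·t/2)/8. Substituting t = 2*log(3)/3: j(2*log(3)/3) = 567/8.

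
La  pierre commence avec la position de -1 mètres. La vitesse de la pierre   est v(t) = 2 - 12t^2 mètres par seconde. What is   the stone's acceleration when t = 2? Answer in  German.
Wir müssen unsere Gleichung für die Geschwindigkeit v(t) = 2 - 12·t^2 1-mal ableiten. Mit d/dt von v(t) finden wir a(t) = -24·t. Wir haben die Beschleunigung a(t) = -24·t. Durch Einsetzen von t = 2: a(2) = -48.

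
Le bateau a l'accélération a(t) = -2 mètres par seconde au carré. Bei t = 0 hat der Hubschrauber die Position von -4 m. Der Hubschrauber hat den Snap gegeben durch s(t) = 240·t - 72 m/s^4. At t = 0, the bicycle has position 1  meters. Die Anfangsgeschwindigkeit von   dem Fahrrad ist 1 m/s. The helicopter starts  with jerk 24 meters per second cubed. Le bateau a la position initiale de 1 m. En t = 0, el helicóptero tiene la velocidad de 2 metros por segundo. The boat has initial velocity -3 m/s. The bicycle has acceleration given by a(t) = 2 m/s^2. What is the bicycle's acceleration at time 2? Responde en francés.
Nous avons l'accélération a(t) = 2. En substituant t = 2: a(2) = 2.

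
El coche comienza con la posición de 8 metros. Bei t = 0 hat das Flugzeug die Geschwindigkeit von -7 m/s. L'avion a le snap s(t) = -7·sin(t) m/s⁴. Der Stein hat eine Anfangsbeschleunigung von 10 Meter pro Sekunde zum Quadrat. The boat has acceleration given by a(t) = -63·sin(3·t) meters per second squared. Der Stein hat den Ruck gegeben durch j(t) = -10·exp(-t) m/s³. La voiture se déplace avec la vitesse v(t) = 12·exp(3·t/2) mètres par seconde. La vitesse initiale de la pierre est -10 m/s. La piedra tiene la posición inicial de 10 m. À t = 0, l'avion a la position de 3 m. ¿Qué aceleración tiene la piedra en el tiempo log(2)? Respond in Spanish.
Para resolver esto, necesitamos tomar 1 integral de nuestra ecuación de la sacudida j(t) = -10·exp(-t). La antiderivada de la sacudida es la aceleración. Usando a(0) = 10, obtenemos a(t) = 10·exp(-t). De la ecuación de la aceleración a(t) = 10·exp(-t), sustituimos t = log(2) para obtener a = 5.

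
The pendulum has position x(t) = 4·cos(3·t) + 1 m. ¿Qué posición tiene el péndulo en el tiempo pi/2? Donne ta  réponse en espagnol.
Tenemos la posición x(t) = 4·cos(3·t) + 1. Sustituyendo t = pi/2: x(pi/2) = 1.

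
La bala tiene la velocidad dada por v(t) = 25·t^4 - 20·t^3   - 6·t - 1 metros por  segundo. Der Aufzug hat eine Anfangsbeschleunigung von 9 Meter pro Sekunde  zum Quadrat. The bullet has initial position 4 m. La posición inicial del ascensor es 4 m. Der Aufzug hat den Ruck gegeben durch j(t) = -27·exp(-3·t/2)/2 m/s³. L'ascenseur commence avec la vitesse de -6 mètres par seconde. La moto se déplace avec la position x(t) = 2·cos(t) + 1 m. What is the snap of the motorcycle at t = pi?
We must differentiate our position equation x(t) = 2·cos(t) + 1 4 times. Differentiating position, we get velocity: v(t) = -2·sin(t). Differentiating velocity, we get acceleration: a(t) = -2·cos(t). The derivative of acceleration gives jerk: j(t) = 2·sin(t). The derivative of jerk gives snap: s(t) = 2·cos(t). We have snap s(t) = 2·cos(t). Substituting t = pi: s(pi) = -2.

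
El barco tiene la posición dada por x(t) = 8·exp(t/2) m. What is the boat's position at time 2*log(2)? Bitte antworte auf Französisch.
Nous avons la position x(t) = 8·exp(t/2). En substituant t = 2*log(2): x(2*log(2)) = 16.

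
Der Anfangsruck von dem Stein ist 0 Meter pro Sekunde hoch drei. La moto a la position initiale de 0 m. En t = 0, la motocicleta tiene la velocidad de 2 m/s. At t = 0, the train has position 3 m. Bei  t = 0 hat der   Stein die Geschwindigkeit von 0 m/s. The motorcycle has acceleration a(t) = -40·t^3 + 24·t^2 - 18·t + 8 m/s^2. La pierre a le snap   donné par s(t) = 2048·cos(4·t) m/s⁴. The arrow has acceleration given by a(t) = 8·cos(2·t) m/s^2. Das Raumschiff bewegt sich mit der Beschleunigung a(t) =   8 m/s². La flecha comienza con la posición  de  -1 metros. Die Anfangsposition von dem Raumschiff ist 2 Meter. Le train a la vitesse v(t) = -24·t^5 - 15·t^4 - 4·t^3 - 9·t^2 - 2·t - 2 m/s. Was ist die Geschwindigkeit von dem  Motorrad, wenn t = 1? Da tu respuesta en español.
Para resolver esto, necesitamos tomar 1 antiderivada de nuestra ecuación de la aceleración a(t) = -40·t^3 + 24·t^2 - 18·t + 8. Tomando ∫a(t)dt y aplicando v(0) = 2, encontramos v(t) = -10·t^4 + 8·t^3 - 9·t^2 + 8·t + 2. Tenemos la velocidad v(t) = -10·t^4 + 8·t^3 - 9·t^2 + 8·t + 2. Sustituyendo t = 1: v(1) = -1.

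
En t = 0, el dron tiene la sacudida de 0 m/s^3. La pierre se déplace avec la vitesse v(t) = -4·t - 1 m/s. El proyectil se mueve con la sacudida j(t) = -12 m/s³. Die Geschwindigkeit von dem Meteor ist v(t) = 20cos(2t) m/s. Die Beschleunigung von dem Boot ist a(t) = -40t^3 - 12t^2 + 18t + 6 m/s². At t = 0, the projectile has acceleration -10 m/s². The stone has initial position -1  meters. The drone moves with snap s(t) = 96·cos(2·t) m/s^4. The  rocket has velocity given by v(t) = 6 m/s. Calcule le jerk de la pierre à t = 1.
Nous devons dériver notre équation de la vitesse v(t) = -4·t - 1 2 fois. En prenant d/dt de v(t), nous trouvons a(t) = -4. En prenant d/dt de a(t), nous trouvons j(t) = 0. Nous avons le jerk j(t) = 0. En substituant t = 1: j(1) = 0.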